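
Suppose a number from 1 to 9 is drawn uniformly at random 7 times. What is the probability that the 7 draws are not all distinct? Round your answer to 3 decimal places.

P(all 7 different) = 9/9 · 8/9 · ··· · 3/9 ≈ 0.038.
P(at least two equal) = 1 − 0.038 = 0.962.

0.962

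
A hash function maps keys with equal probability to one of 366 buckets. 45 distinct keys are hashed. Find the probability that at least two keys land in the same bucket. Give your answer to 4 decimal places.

It's easier to compute the probability that all 45 are distinct.
P(all distinct) = 366/366 · 365/366 · ··· · 322/366 ≈ 0.0595.
So the probability of at least one match is 1 − 0.0595 = 0.9405.

0.9405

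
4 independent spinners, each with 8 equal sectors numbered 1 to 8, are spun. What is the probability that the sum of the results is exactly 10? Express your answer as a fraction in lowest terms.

There are 8^4 = 4096 equally likely outcomes.
The number of ordered 4-tuples from {1,…,8} summing to 10 is 84.
P(sum = 10) = 84/4096 = 21/1024.

21/1024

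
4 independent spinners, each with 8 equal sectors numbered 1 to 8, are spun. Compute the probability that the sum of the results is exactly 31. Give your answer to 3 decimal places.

There are 8^4 = 4096 equally likely outcomes.
The number of ordered 4-tuples from {1,…,8} summing to 31 is 4.
P(sum = 31) = 4/4096 = 1/1024 ≈ 0.001.

0.001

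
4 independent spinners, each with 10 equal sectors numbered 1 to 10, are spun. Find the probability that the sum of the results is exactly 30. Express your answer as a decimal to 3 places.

There are 10^4 = 10000 equally likely outcomes.
The number of ordered 4-tuples from {1,…,10} summing to 30 is 282.
P(sum = 30) = 282/10000 = 141/5000 ≈ 0.028.

0.028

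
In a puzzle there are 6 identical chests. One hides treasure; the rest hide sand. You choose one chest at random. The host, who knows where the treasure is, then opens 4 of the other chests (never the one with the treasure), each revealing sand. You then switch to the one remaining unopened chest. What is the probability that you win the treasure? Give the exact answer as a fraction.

5/6

Your original chest holds the treasure with probability 1/6, so the other 5 collectively hold it with probability 5/6.
The host can always find 4 empty chests to open, so the reveals don't change that 5/6; it is now spread over the 1 remaining unopened chest.
P(win by switching) = (5/6) · (1/1) = 5/6.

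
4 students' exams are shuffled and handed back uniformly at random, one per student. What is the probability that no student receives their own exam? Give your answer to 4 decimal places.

This is the derangement probability: permutations of 4 with no fixed point.
D(4) = 4! · (1 − 1/1! + 1/2! − ··· + (−1)^4/4!) = 9.
P = 9/24 = 3/8 ≈ 0.3750.

0.3750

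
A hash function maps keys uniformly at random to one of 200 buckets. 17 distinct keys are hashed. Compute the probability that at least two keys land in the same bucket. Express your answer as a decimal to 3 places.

It's easier to compute the probability that all 17 are distinct.
P(all distinct) = 200/200 · 199/200 · ··· · 184/200 ≈ 0.497.
So the probability of at least one match is 1 − 0.497 = 0.503.

0.503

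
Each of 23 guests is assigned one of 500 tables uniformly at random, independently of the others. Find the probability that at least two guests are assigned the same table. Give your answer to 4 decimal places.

0.4018

It's easier to compute the probability that all 23 are distinct.
P(all distinct) = 500/500 · 499/500 · ··· · 478/500 ≈ 0.5982.
So the probability of at least one match is 1 − 0.5982 = 0.4018.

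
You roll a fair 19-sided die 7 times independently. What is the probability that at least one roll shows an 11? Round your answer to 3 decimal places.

0.315

P(no roll shows an 11) = (18/19)^7 ≈ 0.685.
P(at least one) = 1 − 0.685 = 0.315.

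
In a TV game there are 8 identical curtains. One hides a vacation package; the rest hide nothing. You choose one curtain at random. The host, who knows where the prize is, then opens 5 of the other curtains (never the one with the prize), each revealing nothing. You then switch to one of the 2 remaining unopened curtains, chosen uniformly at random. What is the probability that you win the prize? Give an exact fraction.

7/16

Your original curtain holds the prize with probability 1/8, so the other 7 collectively hold it with probability 7/8.
The host can always find 5 empty curtains to open, so the reveals don't change that 7/8; it is now spread over the 2 remaining unopened curtains.
P(win by switching) = (7/8) · (1/2) = 7/16.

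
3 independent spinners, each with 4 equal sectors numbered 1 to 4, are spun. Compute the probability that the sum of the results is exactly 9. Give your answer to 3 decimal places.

There are 4^3 = 64 equally likely outcomes.
The number of ordered 3-tuples from {1,…,4} summing to 9 is 10.
P(sum = 9) = 10/64 = 5/32 ≈ 0.156.

0.156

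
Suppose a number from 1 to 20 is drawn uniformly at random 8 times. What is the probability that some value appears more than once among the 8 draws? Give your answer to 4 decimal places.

0.8016

P(all 8 different) = 20/20 · 19/20 · ··· · 13/20 ≈ 0.1984.
P(at least two equal) = 1 − 0.1984 = 0.8016.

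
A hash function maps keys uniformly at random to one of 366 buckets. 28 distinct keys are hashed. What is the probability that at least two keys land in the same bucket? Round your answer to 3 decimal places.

It's easier to compute the probability that all 28 are distinct.
P(all distinct) = 366/366 · 365/366 · ··· · 339/366 ≈ 0.347.
So the probability of at least one match is 1 − 0.347 = 0.653.

0.653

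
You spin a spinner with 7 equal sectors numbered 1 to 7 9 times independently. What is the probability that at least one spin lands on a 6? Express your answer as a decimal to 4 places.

0.7503

P(no spin lands on a 6) = (6/7)^9 ≈ 0.2497.
P(at least one) = 1 − 0.2497 = 0.7503.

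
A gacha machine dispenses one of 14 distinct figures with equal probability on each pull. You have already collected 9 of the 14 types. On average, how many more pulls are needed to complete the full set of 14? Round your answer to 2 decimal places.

31.97

Starting from 9 distinct types, each trial gives a new one with probability (14−i)/14 when i types are held, so the wait for the next new type is 14/(14−i).
E = 14/5 + 14/4 + 14/3 + 14/2 + 14/1 = 959/30 ≈ 31.97.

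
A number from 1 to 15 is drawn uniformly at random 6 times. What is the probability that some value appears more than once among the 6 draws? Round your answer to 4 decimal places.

0.6836

P(all 6 different) = 15/15 · 14/15 · ··· · 10/15 ≈ 0.3164.
P(at least two equal) = 1 − 0.3164 = 0.6836.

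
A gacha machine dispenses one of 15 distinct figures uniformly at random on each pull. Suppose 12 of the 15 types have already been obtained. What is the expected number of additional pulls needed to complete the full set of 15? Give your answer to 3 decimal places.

27.500

Starting from 12 distinct types, each trial gives a new one with probability (15−i)/15 when i types are held, so the wait for the next new type is 15/(15−i).
E = 15/3 + 15/2 + 15/1 = 55/2 ≈ 27.500.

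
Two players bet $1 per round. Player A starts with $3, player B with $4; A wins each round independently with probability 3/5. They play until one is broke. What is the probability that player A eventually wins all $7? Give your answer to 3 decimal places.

0.747

Let r = q/p = (2/5)/(3/5) = 2/3. The recurrence P(i) = p·P(i+1) + q·P(i−1) with P(0)=0, P(7)=1 gives P(i) = (1 − r^i)/(1 − r^7).
P(3) = (1 − (2/3)^3) / (1 − (2/3)^7) = 1539/2059 ≈ 0.747.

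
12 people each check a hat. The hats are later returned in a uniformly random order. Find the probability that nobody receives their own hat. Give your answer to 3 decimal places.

This is the derangement probability: permutations of 12 with no fixed point.
D(12) = 12! · (1 − 1/1! + 1/2! − ··· + (−1)^12/12!) = 176214841.
P = 176214841/479001600 = 16019531/43545600 ≈ 0.368.

0.368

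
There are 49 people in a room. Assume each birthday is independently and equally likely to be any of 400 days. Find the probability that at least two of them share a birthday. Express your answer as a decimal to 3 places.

It's easier to compute the probability that all 49 are distinct.
P(all distinct) = 400/400 · 399/400 · ··· · 352/400 ≈ 0.047.
So the probability of at least one match is 1 − 0.047 = 0.953.

0.953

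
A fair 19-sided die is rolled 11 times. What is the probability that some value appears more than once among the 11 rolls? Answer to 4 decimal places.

0.9741

P(all 11 different) = 19/19 · 18/19 · ··· · 9/19 ≈ 0.0259.
P(at least two equal) = 1 − 0.0259 = 0.9741.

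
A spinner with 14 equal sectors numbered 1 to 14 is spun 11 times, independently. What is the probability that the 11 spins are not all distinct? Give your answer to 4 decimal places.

P(all 11 different) = 14/14 · 13/14 · ··· · 4/14 ≈ 0.0036.
P(at least two equal) = 1 − 0.0036 = 0.9964.

0.9964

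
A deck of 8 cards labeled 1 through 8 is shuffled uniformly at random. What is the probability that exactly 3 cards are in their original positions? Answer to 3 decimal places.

0.061

Choose which 3 of the 8 are fixed: C(8,3) = 56 ways.
The remaining 5 must have no fixed point: D(5) = 44.
P = 56·44/40320 = 11/180 ≈ 0.061.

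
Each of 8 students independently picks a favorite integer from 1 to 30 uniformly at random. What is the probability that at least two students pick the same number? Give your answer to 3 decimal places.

It's easier to compute the probability that all 8 are distinct.
P(all distinct) = 30/30 · 29/30 · ··· · 23/30 ≈ 0.360.
So the probability of at least one match is 1 − 0.360 = 0.640.

0.640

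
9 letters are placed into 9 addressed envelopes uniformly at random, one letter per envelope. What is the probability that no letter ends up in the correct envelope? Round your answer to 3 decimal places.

This is the derangement probability: permutations of 9 with no fixed point.
D(9) = 9! · (1 − 1/1! + 1/2! − ··· + (−1)^9/9!) = 133496.
P = 133496/362880 = 16687/45360 ≈ 0.368.

0.368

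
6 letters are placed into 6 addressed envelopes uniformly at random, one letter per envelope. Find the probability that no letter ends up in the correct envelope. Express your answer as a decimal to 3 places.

This is the derangement probability: permutations of 6 with no fixed point.
D(6) = 6! · (1 − 1/1! + 1/2! − ··· + (−1)^6/6!) = 265.
P = 265/720 = 53/144 ≈ 0.368.

0.368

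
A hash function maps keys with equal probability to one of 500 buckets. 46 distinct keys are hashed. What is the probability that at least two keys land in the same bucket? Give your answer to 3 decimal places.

It's easier to compute the probability that all 46 are distinct.
P(all distinct) = 500/500 · 499/500 · ··· · 455/500 ≈ 0.118.
So the probability of at least one match is 1 − 0.118 = 0.882.

0.882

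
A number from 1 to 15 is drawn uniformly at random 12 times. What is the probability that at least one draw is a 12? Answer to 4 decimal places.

P(no draw is a 12) = (14/15)^12 ≈ 0.4370.
P(at least one) = 1 − 0.4370 = 0.5630.

0.5630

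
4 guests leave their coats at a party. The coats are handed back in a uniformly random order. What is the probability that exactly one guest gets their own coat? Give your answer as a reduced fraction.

1/3

Choose which one is fixed: C(4,1) = 4 ways.
The remaining 3 must have no fixed point: D(3) = 2.
P = 4·2/24 = 1/3.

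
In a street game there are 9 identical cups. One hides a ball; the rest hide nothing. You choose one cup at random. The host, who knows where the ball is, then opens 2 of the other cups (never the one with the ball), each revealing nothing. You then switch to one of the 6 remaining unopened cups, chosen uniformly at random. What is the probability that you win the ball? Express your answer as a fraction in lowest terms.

Your original cup holds the ball with probability 1/9, so the other 8 collectively hold it with probability 8/9.
The host can always find 2 empty cups to open, so the reveals don't change that 8/9; it is now spread over the 6 remaining unopened cups.
P(win by switching) = (8/9) · (1/6) = 4/27.

4/27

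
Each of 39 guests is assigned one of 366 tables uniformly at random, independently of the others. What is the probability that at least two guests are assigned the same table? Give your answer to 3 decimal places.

It's easier to compute the probability that all 39 are distinct.
P(all distinct) = 366/366 · 365/366 · ··· · 328/366 ≈ 0.123.
So the probability of at least one match is 1 − 0.123 = 0.877.

0.877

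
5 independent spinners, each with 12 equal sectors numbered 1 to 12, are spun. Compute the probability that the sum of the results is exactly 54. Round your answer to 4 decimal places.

0.0008

There are 12^5 = 248832 equally likely outcomes.
The number of ordered 5-tuples from {1,…,12} summing to 54 is 210.
P(sum = 54) = 210/248832 = 35/41472 ≈ 0.0008.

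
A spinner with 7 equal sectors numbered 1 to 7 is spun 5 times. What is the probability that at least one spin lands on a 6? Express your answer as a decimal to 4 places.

0.5373

P(no spin lands on a 6) = (6/7)^5 ≈ 0.4627.
P(at least one) = 1 − 0.4627 = 0.5373.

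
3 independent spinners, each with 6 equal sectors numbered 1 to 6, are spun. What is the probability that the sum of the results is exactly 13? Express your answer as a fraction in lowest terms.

7/72

There are 6^3 = 216 equally likely outcomes.
The number of ordered 3-tuples from {1,…,6} summing to 13 is 21.
P(sum = 13) = 21/216 = 7/72.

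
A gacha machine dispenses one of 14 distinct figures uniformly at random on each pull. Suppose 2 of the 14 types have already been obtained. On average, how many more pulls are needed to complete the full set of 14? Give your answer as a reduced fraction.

Starting from 2 distinct types, each trial gives a new one with probability (14−i)/14 when i types are held, so the wait for the next new type is 14/(14−i).
E = 14/12 + 14/11 + 14/10 + 14/9 + 14/8 + 14/7 + 14/6 + 14/5 + 14/4 + 14/3 + 14/2 + 14/1 = 86021/1980.

86021/1980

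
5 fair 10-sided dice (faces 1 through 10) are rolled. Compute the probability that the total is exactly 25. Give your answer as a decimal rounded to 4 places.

0.0563

There are 10^5 = 100000 equally likely outcomes.
The number of ordered 5-tuples from {1,…,10} summing to 25 is 5631.
P(sum = 25) = 5631/100000 ≈ 0.0563.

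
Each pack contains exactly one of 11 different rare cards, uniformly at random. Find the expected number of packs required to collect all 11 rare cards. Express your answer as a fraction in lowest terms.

After i distinct types are collected, each trial gives a new one with probability (11−i)/11, so the expected wait for the next new type is 11/(11−i).
E = 11/11 + 11/10 + 11/9 + 11/8 + 11/7 + 11/6 + 11/5 + 11/4 + 11/3 + 11/2 + 11/1 = 83711/2520.

83711/2520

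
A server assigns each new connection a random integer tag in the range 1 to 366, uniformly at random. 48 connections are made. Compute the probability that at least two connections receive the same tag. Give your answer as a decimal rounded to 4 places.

It's easier to compute the probability that all 48 are distinct.
P(all distinct) = 366/366 · 365/366 · ··· · 319/366 ≈ 0.0398.
So the probability of at least one match is 1 − 0.0398 = 0.9602.

0.9602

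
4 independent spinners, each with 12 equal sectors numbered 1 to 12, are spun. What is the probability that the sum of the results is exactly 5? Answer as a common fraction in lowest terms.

1/5184

There are 12^4 = 20736 equally likely outcomes.
The number of ordered 4-tuples from {1,…,12} summing to 5 is 4.
P(sum = 5) = 4/20736 = 1/5184.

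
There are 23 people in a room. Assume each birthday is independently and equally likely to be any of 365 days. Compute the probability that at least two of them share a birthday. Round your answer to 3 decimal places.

It's easier to compute the probability that all 23 are distinct.
P(all distinct) = 365/365 · 364/365 · ··· · 343/365 ≈ 0.493.
So the probability of at least one match is 1 − 0.493 = 0.507.

0.507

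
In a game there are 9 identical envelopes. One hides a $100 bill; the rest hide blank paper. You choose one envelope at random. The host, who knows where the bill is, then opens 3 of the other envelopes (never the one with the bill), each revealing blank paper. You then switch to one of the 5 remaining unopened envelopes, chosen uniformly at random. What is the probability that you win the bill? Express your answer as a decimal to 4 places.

0.1778

Your original envelope holds the bill with probability 1/9, so the other 8 collectively hold it with probability 8/9.
The host can always find 3 empty envelopes to open, so the reveals don't change that 8/9; it is now spread over the 5 remaining unopened envelopes.
P(win by switching) = (8/9) · (1/5) = 8/45 ≈ 0.1778.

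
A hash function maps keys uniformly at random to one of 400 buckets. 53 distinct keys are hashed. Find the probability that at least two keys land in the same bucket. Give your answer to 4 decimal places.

0.9729

It's easier to compute the probability that all 53 are distinct.
P(all distinct) = 400/400 · 399/400 · ··· · 348/400 ≈ 0.0271.
So the probability of at least one match is 1 − 0.0271 = 0.9729.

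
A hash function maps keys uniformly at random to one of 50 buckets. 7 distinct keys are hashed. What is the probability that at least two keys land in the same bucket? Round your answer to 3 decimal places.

0.356

It's easier to compute the probability that all 7 are distinct.
P(all distinct) = 50/50 · 49/50 · ··· · 44/50 ≈ 0.644.
So the probability of at least one match is 1 − 0.644 = 0.356.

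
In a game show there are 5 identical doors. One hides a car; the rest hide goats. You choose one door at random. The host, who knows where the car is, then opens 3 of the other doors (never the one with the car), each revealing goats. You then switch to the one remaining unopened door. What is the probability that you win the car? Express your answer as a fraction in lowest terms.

4/5

Your original door holds the car with probability 1/5, so the other 4 collectively hold it with probability 4/5.
The host can always find 3 empty doors to open, so the reveals don't change that 4/5; it is now spread over the 1 remaining unopened door.
P(win by switching) = (4/5) · (1/1) = 4/5.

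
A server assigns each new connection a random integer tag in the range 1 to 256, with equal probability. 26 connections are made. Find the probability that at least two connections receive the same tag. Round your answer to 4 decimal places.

It's easier to compute the probability that all 26 are distinct.
P(all distinct) = 256/256 · 255/256 · ··· · 231/256 ≈ 0.2688.
So the probability of at least one match is 1 − 0.2688 = 0.7312.

0.7312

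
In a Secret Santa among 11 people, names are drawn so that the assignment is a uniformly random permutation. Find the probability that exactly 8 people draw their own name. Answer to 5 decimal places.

Choose which 8 of the 11 are fixed: C(11,8) = 165 ways.
The remaining 3 must have no fixed point: D(3) = 2.
P = 165·2/39916800 = 1/120960 ≈ 0.00001.

0.00001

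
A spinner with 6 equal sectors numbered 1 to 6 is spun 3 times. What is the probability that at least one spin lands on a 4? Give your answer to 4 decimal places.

P(no spin lands on a 4) = (5/6)^3 ≈ 0.5787.
P(at least one) = 1 − 0.5787 = 0.4213.

0.4213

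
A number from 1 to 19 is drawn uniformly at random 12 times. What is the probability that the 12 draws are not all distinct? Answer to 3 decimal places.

0.989

P(all 12 different) = 19/19 · 18/19 · ··· · 8/19 ≈ 0.011.
P(at least two equal) = 1 − 0.011 = 0.989.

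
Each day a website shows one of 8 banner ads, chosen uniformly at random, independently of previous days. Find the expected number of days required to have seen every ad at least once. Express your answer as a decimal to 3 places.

21.743

After i distinct types are collected, each trial gives a new one with probability (8−i)/8, so the expected wait for the next new type is 8/(8−i).
E = 8/8 + 8/7 + 8/6 + 8/5 + 8/4 + 8/3 + 8/2 + 8/1 = 761/35 ≈ 21.743.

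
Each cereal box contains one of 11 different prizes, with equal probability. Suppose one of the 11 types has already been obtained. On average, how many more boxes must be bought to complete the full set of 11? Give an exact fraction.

81191/2520

Starting from 1 distinct type, each trial gives a new one with probability (11−i)/11 when i types are held, so the wait for the next new type is 11/(11−i).
E = 11/10 + 11/9 + 11/8 + 11/7 + 11/6 + 11/5 + 11/4 + 11/3 + 11/2 + 11/1 = 81191/2520.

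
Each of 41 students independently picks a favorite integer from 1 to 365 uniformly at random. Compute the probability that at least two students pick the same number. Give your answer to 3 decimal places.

0.903

It's easier to compute the probability that all 41 are distinct.
P(all distinct) = 365/365 · 364/365 · ··· · 325/365 ≈ 0.097.
So the probability of at least one match is 1 − 0.097 = 0.903.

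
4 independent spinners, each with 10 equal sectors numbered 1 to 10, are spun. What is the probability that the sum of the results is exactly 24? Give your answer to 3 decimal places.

0.063

There are 10^4 = 10000 equally likely outcomes.
The number of ordered 4-tuples from {1,…,10} summing to 24 is 633.
P(sum = 24) = 633/10000 ≈ 0.063.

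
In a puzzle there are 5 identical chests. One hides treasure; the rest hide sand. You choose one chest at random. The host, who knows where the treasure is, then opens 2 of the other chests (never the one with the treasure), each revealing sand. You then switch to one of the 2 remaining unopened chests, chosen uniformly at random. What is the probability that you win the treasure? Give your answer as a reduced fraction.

Your original chest holds the treasure with probability 1/5, so the other 4 collectively hold it with probability 4/5.
The host can always find 2 empty chests to open, so the reveals don't change that 4/5; it is now spread over the 2 remaining unopened chests.
P(win by switching) = (4/5) · (1/2) = 2/5.

2/5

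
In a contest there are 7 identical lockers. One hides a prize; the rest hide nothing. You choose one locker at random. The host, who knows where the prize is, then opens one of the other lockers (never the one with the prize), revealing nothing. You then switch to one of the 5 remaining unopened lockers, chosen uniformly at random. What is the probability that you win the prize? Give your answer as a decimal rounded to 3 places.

Your original locker holds the prize with probability 1/7, so the other 6 collectively hold it with probability 6/7.
The host can always find an empty locker to open, so this doesn't change that 6/7; it is now spread over the 5 remaining unopened lockers.
P(win by switching) = (6/7) · (1/5) = 6/35 ≈ 0.171.

0.171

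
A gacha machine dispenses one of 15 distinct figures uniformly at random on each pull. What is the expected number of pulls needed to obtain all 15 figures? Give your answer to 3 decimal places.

After i distinct types are collected, each trial gives a new one with probability (15−i)/15, so the expected wait for the next new type is 15/(15−i).
E = 15/15 + 15/14 + 15/13 + 15/12 + 15/11 + 15/10 + 15/9 + 15/8 + 15/7 + 15/6 + 15/5 + 15/4 + 15/3 + 15/2 + 15/1 = 1195757/24024 ≈ 49.773.

49.773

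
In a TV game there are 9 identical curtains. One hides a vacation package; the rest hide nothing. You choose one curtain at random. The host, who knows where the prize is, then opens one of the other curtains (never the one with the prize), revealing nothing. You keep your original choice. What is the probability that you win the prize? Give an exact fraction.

The host can always open an empty curtain regardless of your choice, so this gives no information about your original curtain.
P(win by staying) = 1/9.

1/9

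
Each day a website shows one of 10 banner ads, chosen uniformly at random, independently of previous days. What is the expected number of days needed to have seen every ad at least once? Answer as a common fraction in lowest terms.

7381/252

After i distinct types are collected, each trial gives a new one with probability (10−i)/10, so the expected wait for the next new type is 10/(10−i).
E = 10/10 + 10/9 + 10/8 + 10/7 + 10/6 + 10/5 + 10/4 + 10/3 + 10/2 + 10/1 = 7381/252.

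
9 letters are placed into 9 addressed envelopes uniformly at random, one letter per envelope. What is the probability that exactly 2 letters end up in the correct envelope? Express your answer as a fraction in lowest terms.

103/560

Choose which 2 of the 9 are fixed: C(9,2) = 36 ways.
The remaining 7 must have no fixed point: D(7) = 1854.
P = 36·1854/362880 = 103/560.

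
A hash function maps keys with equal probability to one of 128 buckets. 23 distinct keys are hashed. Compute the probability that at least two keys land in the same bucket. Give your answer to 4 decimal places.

It's easier to compute the probability that all 23 are distinct.
P(all distinct) = 128/128 · 127/128 · ··· · 106/128 ≈ 0.1220.
So the probability of at least one match is 1 − 0.1220 = 0.8780.

0.8780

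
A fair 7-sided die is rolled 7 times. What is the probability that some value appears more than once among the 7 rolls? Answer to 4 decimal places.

P(all 7 different) = 7/7 · 6/7 · ··· · 1/7 ≈ 0.0061.
P(at least two equal) = 1 − 0.0061 = 0.9939.

0.9939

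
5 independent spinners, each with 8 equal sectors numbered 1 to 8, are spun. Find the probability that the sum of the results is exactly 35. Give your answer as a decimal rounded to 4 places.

There are 8^5 = 32768 equally likely outcomes.
The number of ordered 5-tuples from {1,…,8} summing to 35 is 126.
P(sum = 35) = 126/32768 = 63/16384 ≈ 0.0038.

0.0038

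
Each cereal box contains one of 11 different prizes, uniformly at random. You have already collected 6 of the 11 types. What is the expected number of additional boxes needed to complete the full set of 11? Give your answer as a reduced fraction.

Starting from 6 distinct types, each trial gives a new one with probability (11−i)/11 when i types are held, so the wait for the next new type is 11/(11−i).
E = 11/5 + 11/4 + 11/3 + 11/2 + 11/1 = 1507/60.

1507/60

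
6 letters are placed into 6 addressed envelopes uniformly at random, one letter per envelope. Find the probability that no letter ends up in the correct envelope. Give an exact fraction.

This is the derangement probability: permutations of 6 with no fixed point.
D(6) = 6! · (1 − 1/1! + 1/2! − ··· + (−1)^6/6!) = 265.
P = 265/720 = 53/144.

53/144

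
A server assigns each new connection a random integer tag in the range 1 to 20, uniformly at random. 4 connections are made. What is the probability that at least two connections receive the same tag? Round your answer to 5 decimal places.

0.27325

It's easier to compute the probability that all 4 are distinct.
P(all distinct) = 20/20 · 19/20 · ··· · 17/20 ≈ 0.72675.
So the probability of at least one match is 1 − 0.72675 = 0.27325.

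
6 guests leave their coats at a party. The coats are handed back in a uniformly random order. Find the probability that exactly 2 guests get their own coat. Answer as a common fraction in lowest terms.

3/16

Choose which 2 of the 6 are fixed: C(6,2) = 15 ways.
The remaining 4 must have no fixed point: D(4) = 9.
P = 15·9/720 = 3/16.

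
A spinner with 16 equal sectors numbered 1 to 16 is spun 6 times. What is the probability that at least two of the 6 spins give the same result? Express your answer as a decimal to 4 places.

P(all 6 different) = 16/16 · 15/16 · ··· · 11/16 ≈ 0.3437.
P(at least two equal) = 1 − 0.3437 = 0.6563.

0.6563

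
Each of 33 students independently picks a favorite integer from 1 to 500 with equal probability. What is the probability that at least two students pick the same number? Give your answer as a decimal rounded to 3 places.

It's easier to compute the probability that all 33 are distinct.
P(all distinct) = 500/500 · 499/500 · ··· · 468/500 ≈ 0.340.
So the probability of at least one match is 1 − 0.340 = 0.660.

0.660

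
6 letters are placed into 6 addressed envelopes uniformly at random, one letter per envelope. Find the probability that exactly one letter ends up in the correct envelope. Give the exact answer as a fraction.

11/30

Choose which one is fixed: C(6,1) = 6 ways.
The remaining 5 must have no fixed point: D(5) = 44.
P = 6·44/720 = 11/30.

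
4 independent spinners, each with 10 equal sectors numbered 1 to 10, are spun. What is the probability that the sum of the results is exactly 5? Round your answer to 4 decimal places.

There are 10^4 = 10000 equally likely outcomes.
The number of ordered 4-tuples from {1,…,10} summing to 5 is 4.
P(sum = 5) = 4/10000 = 1/2500 ≈ 0.0004.

0.0004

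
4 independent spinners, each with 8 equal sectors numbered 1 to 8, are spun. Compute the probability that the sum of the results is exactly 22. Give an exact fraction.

There are 8^4 = 4096 equally likely outcomes.
The number of ordered 4-tuples from {1,…,8} summing to 22 is 246.
P(sum = 22) = 246/4096 = 123/2048.

123/2048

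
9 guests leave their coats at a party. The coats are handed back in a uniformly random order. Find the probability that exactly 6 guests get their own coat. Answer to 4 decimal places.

0.0005

Choose which 6 of the 9 are fixed: C(9,6) = 84 ways.
The remaining 3 must have no fixed point: D(3) = 2.
P = 84·2/362880 = 1/2160 ≈ 0.0005.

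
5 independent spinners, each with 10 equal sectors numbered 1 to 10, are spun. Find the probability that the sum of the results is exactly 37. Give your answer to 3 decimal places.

0.022

There are 10^5 = 100000 equally likely outcomes.
The number of ordered 5-tuples from {1,…,10} summing to 37 is 2205.
P(sum = 37) = 2205/100000 = 441/20000 ≈ 0.022.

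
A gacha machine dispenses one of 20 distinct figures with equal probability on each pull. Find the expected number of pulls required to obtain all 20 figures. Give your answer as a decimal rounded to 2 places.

71.95

After i distinct types are collected, each trial gives a new one with probability (20−i)/20, so the expected wait for the next new type is 20/(20−i).
E = 20/20 + 20/19 + 20/18 + 20/17 + 20/16 + 20/15 + 20/14 + 20/13 + 20/12 + 20/11 + 20/10 + 20/9 + 20/8 + 20/7 + 20/6 + 20/5 + 20/4 + 20/3 + 20/2 + 20/1 = 279175675/3879876 ≈ 71.95.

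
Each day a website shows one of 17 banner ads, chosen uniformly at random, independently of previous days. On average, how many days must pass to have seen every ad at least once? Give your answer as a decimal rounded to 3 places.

After i distinct types are collected, each trial gives a new one with probability (17−i)/17, so the expected wait for the next new type is 17/(17−i).
E = 17/17 + 17/16 + 17/15 + 17/14 + 17/13 + 17/12 + 17/11 + 17/10 + 17/9 + 17/8 + 17/7 + 17/6 + 17/5 + 17/4 + 17/3 + 17/2 + 17/1 = 42142223/720720 ≈ 58.472.

58.472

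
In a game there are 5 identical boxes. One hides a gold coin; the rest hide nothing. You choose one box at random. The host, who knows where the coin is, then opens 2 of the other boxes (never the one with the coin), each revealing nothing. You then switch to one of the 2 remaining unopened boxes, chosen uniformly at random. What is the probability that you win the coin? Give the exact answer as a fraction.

2/5

Your original box holds the coin with probability 1/5, so the other 4 collectively hold it with probability 4/5.
The host can always find 2 empty boxes to open, so the reveals don't change that 4/5; it is now spread over the 2 remaining unopened boxes.
P(win by switching) = (4/5) · (1/2) = 2/5.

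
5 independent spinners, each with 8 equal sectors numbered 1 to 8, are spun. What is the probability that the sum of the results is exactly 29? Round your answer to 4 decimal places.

0.0363

There are 8^5 = 32768 equally likely outcomes.
The number of ordered 5-tuples from {1,…,8} summing to 29 is 1190.
P(sum = 29) = 1190/32768 = 595/16384 ≈ 0.0363.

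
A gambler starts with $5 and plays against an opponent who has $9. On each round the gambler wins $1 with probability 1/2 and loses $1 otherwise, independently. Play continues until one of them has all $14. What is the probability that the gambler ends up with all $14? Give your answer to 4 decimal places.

With a fair step, P(i) = ½P(i−1) + ½P(i+1) with P(0)=0, P(14)=1 has the linear solution P(i) = i/14.
P(5) = 5/14 ≈ 0.3571.

0.3571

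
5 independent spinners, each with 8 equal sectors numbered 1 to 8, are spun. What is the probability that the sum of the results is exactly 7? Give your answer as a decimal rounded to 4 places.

There are 8^5 = 32768 equally likely outcomes.
The number of ordered 5-tuples from {1,…,8} summing to 7 is 15.
P(sum = 7) = 15/32768 ≈ 0.0005.

0.0005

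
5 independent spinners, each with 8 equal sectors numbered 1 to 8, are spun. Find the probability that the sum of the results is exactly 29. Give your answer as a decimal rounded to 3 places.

There are 8^5 = 32768 equally likely outcomes.
The number of ordered 5-tuples from {1,…,8} summing to 29 is 1190.
P(sum = 29) = 1190/32768 = 595/16384 ≈ 0.036.

0.036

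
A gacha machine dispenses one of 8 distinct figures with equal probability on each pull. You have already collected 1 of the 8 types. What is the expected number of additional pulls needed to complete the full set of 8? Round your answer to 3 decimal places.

20.743

Starting from 1 distinct type, each trial gives a new one with probability (8−i)/8 when i types are held, so the wait for the next new type is 8/(8−i).
E = 8/7 + 8/6 + 8/5 + 8/4 + 8/3 + 8/2 + 8/1 = 726/35 ≈ 20.743.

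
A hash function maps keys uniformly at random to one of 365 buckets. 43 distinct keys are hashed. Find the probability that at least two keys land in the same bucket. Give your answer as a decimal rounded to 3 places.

0.924

It's easier to compute the probability that all 43 are distinct.
P(all distinct) = 365/365 · 364/365 · ··· · 323/365 ≈ 0.076.
So the probability of at least one match is 1 − 0.076 = 0.924.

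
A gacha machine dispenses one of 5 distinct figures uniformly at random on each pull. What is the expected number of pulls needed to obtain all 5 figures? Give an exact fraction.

After i distinct types are collected, each trial gives a new one with probability (5−i)/5, so the expected wait for the next new type is 5/(5−i).
E = 5/5 + 5/4 + 5/3 + 5/2 + 5/1 = 137/12.

137/12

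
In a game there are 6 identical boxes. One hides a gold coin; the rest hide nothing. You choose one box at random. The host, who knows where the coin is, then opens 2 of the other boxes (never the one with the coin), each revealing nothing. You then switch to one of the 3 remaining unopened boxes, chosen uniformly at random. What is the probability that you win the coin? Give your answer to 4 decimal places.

Your original box holds the coin with probability 1/6, so the other 5 collectively hold it with probability 5/6.
The host can always find 2 empty boxes to open, so the reveals don't change that 5/6; it is now spread over the 3 remaining unopened boxes.
P(win by switching) = (5/6) · (1/3) = 5/18 ≈ 0.2778.

0.2778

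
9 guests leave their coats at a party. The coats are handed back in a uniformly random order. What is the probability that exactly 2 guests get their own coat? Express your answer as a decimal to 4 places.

Choose which 2 of the 9 are fixed: C(9,2) = 36 ways.
The remaining 7 must have no fixed point: D(7) = 1854.
P = 36·1854/362880 = 103/560 ≈ 0.1839.

0.1839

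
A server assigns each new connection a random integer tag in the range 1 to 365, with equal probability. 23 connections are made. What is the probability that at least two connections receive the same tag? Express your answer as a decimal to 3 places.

0.507

It's easier to compute the probability that all 23 are distinct.
P(all distinct) = 365/365 · 364/365 · ··· · 343/365 ≈ 0.493.
So the probability of at least one match is 1 − 0.493 = 0.507.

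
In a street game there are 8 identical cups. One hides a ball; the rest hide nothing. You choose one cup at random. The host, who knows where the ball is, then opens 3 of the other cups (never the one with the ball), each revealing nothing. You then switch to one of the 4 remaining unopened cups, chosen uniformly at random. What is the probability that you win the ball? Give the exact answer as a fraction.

7/32

Your original cup holds the ball with probability 1/8, so the other 7 collectively hold it with probability 7/8.
The host can always find 3 empty cups to open, so the reveals don't change that 7/8; it is now spread over the 4 remaining unopened cups.
P(win by switching) = (7/8) · (1/4) = 7/32.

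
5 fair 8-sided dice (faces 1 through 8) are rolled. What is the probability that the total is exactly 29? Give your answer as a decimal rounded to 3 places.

0.036

There are 8^5 = 32768 equally likely outcomes.
The number of ordered 5-tuples from {1,…,8} summing to 29 is 1190.
P(sum = 29) = 1190/32768 = 595/16384 ≈ 0.036.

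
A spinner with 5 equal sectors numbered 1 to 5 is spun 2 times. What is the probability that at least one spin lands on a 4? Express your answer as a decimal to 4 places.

0.3600

P(no spin lands on a 4) = (4/5)^2 ≈ 0.6400.
P(at least one) = 1 − 0.6400 = 0.3600.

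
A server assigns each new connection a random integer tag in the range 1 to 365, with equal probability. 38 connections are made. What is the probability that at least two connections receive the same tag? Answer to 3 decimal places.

It's easier to compute the probability that all 38 are distinct.
P(all distinct) = 365/365 · 364/365 · ··· · 328/365 ≈ 0.136.
So the probability of at least one match is 1 − 0.136 = 0.864.

0.864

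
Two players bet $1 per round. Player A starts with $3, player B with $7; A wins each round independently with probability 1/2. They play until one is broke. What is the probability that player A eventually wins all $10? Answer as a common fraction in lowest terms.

3/10

With a fair step, P(i) = ½P(i−1) + ½P(i+1) with P(0)=0, P(10)=1 has the linear solution P(i) = i/10.
P(3) = 3/10.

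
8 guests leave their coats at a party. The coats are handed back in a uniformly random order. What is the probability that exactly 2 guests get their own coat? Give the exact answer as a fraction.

Choose which 2 of the 8 are fixed: C(8,2) = 28 ways.
The remaining 6 must have no fixed point: D(6) = 265.
P = 28·265/40320 = 53/288.

53/288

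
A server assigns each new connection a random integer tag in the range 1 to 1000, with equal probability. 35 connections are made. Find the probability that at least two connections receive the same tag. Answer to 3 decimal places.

It's easier to compute the probability that all 35 are distinct.
P(all distinct) = 1000/1000 · 999/1000 · ··· · 966/1000 ≈ 0.548.
So the probability of at least one match is 1 − 0.548 = 0.452.

0.452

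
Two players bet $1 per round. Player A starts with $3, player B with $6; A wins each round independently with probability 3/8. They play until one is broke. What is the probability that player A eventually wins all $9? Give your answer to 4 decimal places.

Let r = q/p = (5/8)/(3/8) = 5/3. The recurrence P(i) = p·P(i+1) + q·P(i−1) with P(0)=0, P(9)=1 gives P(i) = (1 − r^i)/(1 − r^9).
P(3) = (1 − (5/3)^3) / (1 − (5/3)^9) = 729/19729 ≈ 0.0370.

0.0370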